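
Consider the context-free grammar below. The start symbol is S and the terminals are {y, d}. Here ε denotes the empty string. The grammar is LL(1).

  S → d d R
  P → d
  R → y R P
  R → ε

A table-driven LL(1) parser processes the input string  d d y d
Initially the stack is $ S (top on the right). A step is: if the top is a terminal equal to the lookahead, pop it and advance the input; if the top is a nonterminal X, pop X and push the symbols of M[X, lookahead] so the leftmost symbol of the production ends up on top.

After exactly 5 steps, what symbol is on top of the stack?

     Stack    Input      Action
  1  $ S      d d y d $  expand S → d d R
  2  $ R d d  d d y d $  match d
  3  $ R d    d y d $    match d
  4  $ R      y d $      expand R → y R P
  5  $ P R y  y d $      match y
Stack after step 5: $ P R (top = R).

R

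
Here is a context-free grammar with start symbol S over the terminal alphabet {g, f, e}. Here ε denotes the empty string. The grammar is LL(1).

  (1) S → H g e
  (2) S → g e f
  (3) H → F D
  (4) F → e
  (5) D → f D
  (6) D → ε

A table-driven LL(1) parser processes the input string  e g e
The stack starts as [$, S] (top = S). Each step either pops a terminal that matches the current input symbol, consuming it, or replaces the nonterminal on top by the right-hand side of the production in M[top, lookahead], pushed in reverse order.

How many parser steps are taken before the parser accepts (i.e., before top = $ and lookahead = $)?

step 1: stack=$ S  input=e g e $  — expand S → H g e
step 2: stack=$ e g H  input=e g e $  — expand H → F D
step 3: stack=$ e g D F  input=e g e $  — expand F → e
step 4: stack=$ e g D e  input=e g e $  — match e
step 5: stack=$ e g D  input=g e $  — expand D → ε
step 6: stack=$ e g  input=g e $  — match g
step 7: stack=$ e  input=e $  — match e
Accept reached after 7 steps.

7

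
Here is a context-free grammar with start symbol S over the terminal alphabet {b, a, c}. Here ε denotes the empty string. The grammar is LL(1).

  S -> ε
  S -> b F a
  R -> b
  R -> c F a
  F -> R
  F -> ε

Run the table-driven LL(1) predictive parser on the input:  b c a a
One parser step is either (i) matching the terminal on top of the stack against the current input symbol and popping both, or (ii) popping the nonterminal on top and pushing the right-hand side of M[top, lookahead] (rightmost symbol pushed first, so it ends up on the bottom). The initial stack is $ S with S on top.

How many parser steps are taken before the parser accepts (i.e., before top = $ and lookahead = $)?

step 1: stack=$ S  input=b c a a $  — expand S -> b F a
step 2: stack=$ a F b  input=b c a a $  — match b
step 3: stack=$ a F  input=c a a $  — expand F -> R
step 4: stack=$ a R  input=c a a $  — expand R -> c F a
step 5: stack=$ a a F c  input=c a a $  — match c
step 6: stack=$ a a F  input=a a $  — expand F -> ε
step 7: stack=$ a a  input=a a $  — match a
step 8: stack=$ a  input=a $  — match a
Accept reached after 8 steps.

8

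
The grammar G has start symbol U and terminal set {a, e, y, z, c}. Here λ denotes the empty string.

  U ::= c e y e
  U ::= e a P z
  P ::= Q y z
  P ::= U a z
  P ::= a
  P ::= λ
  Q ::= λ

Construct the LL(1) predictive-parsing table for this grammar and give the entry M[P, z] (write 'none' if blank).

P ::= λ

FIRST(U) = {c, e}
FIRST(Q) = {λ}
FIRST(P) = {λ, a, c, e, y}  (via Q y z, U a z)
FOLLOW(U) includes $ since U is the start symbol.
FOLLOW(P): in U::=e a P z, P is followed by z with FIRST {z}. Thus FOLLOW(P) = {z}.
For P ::= Q y z: FIRST(Q y z) = {y}, so it goes in M[P, t] for t ∈ {y}.
For P ::= U a z: FIRST(U a z) = {c, e}, so it goes in M[P, t] for t ∈ {c, e}.
For P ::= a: FIRST(a) = {a}, so it goes in M[P, t] for t ∈ {a}.
For P ::= λ: FIRST(λ) = {λ}, so it goes in M[P, t] for t ∈ {}; since λ ∈ FIRST, also for every t ∈ FOLLOW(P) = {z}.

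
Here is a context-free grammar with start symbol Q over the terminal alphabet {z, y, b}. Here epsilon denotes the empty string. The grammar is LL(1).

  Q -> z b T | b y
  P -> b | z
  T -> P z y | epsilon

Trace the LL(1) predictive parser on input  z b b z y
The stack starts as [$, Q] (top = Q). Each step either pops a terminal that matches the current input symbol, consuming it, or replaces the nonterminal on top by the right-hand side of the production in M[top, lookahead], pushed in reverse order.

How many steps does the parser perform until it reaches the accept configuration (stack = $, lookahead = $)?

8

     Stack    Input        Action
  1  $ Q      z b b z y $  expand Q -> z b T
  2  $ T b z  z b b z y $  match z
  3  $ T b    b b z y $    match b
  4  $ T      b z y $      expand T -> P z y
  5  $ y z P  b z y $      expand P -> b
  6  $ y z b  b z y $      match b
  7  $ y z    z y $        match z
  8  $ y      y $          match y
Accept reached after 8 steps.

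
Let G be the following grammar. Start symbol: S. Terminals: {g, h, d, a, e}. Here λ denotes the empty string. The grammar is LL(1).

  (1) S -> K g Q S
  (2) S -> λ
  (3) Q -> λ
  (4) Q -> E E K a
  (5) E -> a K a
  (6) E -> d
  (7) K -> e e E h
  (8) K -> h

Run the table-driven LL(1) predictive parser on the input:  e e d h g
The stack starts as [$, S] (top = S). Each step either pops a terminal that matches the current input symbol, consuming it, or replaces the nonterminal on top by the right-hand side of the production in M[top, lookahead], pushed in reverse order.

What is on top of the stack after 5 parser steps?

d

     Stack            Input        Action
  1  $ S              e e d h g $  expand S -> K g Q S
  2  $ S Q g K        e e d h g $  expand K -> e e E h
  3  $ S Q g h E e e  e e d h g $  match e
  4  $ S Q g h E e    e d h g $    match e
  5  $ S Q g h E      d h g $      expand E -> d
Stack after step 5: $ S Q g h d (top = d).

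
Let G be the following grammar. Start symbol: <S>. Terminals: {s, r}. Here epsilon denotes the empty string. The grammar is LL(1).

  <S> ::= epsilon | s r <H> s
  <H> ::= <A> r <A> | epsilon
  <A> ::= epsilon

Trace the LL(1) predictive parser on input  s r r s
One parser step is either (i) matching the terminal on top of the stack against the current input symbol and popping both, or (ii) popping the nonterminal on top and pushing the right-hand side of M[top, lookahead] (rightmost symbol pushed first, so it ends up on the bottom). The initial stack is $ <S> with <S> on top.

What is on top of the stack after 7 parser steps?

     Stack          Input      Action
  1  $ <S>          s r r s $  expand <S> ::= s r <H> s
  2  $ s <H> r s    s r r s $  match s
  3  $ s <H> r      r r s $    match r
  4  $ s <H>        r s $      expand <H> ::= <A> r <A>
  5  $ s <A> r <A>  r s $      expand <A> ::= epsilon
  6  $ s <A> r      r s $      match r
  7  $ s <A>        s $        expand <A> ::= epsilon
Stack after step 7: $ s (top = s).

s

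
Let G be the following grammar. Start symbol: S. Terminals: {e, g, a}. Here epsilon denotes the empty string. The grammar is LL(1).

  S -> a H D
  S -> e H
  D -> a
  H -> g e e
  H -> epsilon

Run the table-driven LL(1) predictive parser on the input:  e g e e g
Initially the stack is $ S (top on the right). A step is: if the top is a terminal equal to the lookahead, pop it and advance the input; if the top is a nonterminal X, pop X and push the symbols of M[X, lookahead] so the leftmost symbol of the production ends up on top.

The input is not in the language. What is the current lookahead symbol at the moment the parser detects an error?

g

     Stack    Input        Action
  1  $ S      e g e e g $  expand S -> e H
  2  $ H e    e g e e g $  match e
  3  $ H      g e e g $    expand H -> g e e
  4  $ e e g  g e e g $    match g
  5  $ e e    e e g $      match e
  6  $ e      e g $        match e
  7  $        g $          error: stack empty but input remains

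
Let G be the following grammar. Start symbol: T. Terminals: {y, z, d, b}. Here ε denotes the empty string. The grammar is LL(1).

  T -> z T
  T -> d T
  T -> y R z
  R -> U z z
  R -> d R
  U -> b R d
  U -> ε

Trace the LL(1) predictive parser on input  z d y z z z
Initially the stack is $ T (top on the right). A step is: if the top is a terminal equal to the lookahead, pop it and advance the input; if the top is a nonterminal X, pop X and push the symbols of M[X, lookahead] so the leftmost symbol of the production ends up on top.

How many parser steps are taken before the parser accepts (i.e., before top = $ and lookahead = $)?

      Stack      Input          Action
   1  $ T        z d y z z z $  expand T -> z T
   2  $ T z      z d y z z z $  match z
   3  $ T        d y z z z $    expand T -> d T
   4  $ T d      d y z z z $    match d
   5  $ T        y z z z $      expand T -> y R z
   6  $ z R y    y z z z $      match y
   7  $ z R      z z z $        expand R -> U z z
   8  $ z z z U  z z z $        expand U -> ε
   9  $ z z z    z z z $        match z
  10  $ z z      z z $          match z
  11  $ z        z $            match z
Accept reached after 11 steps.

11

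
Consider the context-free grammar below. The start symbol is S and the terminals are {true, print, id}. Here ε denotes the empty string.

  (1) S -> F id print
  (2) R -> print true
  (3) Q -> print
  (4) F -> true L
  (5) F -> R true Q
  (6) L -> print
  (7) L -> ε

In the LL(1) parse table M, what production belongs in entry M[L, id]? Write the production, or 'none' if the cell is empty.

FIRST(R) = {print}
FIRST(Q) = {print}
FIRST(L) = {ε, print}
FIRST(F) = {print, true}  (via R true Q)
FIRST(S) = {print, true}  (via F id print)
FOLLOW(S) includes $ since S is the start symbol.
FOLLOW(F): in S->F id print, F is followed by id print with FIRST {id}. Thus FOLLOW(F) = {id}.
FOLLOW(L): in F->true L, the suffix after L is empty, so FOLLOW(L) ⊇ FOLLOW(F) = {id}. Thus FOLLOW(L) = {id}.
For L -> print: FIRST(print) = {print}, so it goes in M[L, t] for t ∈ {print}.
For L -> ε: FIRST(ε) = {ε}, so it goes in M[L, t] for t ∈ {}; since ε ∈ FIRST, also for every t ∈ FOLLOW(L) = {id}.

L -> ε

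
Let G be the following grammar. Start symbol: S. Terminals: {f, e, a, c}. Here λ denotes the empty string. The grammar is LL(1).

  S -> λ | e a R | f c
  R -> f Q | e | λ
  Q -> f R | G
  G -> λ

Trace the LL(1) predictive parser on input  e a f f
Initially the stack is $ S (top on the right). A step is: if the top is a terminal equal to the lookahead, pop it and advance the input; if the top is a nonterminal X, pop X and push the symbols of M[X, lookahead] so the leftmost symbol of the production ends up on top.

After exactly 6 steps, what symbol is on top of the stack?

f

step 1: stack=$ S  input=e a f f $  — expand S -> e a R
step 2: stack=$ R a e  input=e a f f $  — match e
step 3: stack=$ R a  input=a f f $  — match a
step 4: stack=$ R  input=f f $  — expand R -> f Q
step 5: stack=$ Q f  input=f f $  — match f
step 6: stack=$ Q  input=f $  — expand Q -> f R
Stack after step 6: $ R f (top = f).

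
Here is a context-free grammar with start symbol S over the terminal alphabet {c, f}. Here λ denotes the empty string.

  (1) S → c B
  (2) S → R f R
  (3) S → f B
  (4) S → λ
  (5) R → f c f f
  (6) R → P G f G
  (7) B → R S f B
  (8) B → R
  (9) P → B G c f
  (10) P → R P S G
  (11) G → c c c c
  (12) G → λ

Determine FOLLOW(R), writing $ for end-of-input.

FIRST(G): from G→c c c c we get {c}; from G→λ we get {λ}. So FIRST(G) = {λ, c}.
FIRST(S): from S→c B we get {c}; from S→R f R we get {f}; from S→f B we get {f}; from S→λ we get {λ}. So FIRST(S) = {λ, c, f}.
FIRST(R): from R→f c f f we get {f}; from R→P G f G we get {f}. So FIRST(R) = {f}.
FIRST(B): from B→R S f B we get {f}; from B→R we get {f}. So FIRST(B) = {f}.
FIRST(P): from P→B G c f we get {f}; from P→R P S G we get {f}. So FIRST(P) = {f}.
FOLLOW(S) includes $ since S is the start symbol.
FOLLOW(P): in R→P G f G, P is followed by G f G with FIRST {c, f}; in P→R P S G, P is followed by S G with FIRST {λ, c, f}; in P→R P S G, the suffix after P is nullable (adds nothing new). Thus FOLLOW(P) = {c, f}.
FOLLOW(S): in B→R S f B, S is followed by f B with FIRST {f}; in P→R P S G, S is followed by G with FIRST {λ, c}; in P→R P S G, the suffix after S is nullable, so FOLLOW(S) ⊇ FOLLOW(P) = {c, f}. Thus FOLLOW(S) = {$, c, f}.
FOLLOW(B): in S→c B, the suffix after B is empty, so FOLLOW(B) ⊇ FOLLOW(S) = {$, c, f}; in S→f B, the suffix after B is empty, so FOLLOW(B) ⊇ FOLLOW(S) = {$, c, f}; in B→R S f B, the suffix after B is empty (adds nothing new); in P→B G c f, B is followed by G c f with FIRST {c}. Thus FOLLOW(B) = {$, c, f}.
FOLLOW(R): in S→R f R (occurrence 1), R is followed by f R with FIRST {f}; in S→R f R (occurrence 2), the suffix after R is empty, so FOLLOW(R) ⊇ FOLLOW(S) = {$, c, f}; in B→R S f B, R is followed by S f B with FIRST {c, f}; in B→R, the suffix after R is empty, so FOLLOW(R) ⊇ FOLLOW(B) = {$, c, f}; in P→R P S G, R is followed by P S G with FIRST {f}. Thus FOLLOW(R) = {$, c, f}.
FOLLOW(G): in R→P G f G (occurrence 1), G is followed by f G with FIRST {f}; in R→P G f G (occurrence 2), the suffix after G is empty, so FOLLOW(G) ⊇ FOLLOW(R) = {$, c, f}; in P→B G c f, G is followed by c f with FIRST {c}; in P→R P S G, the suffix after G is empty, so FOLLOW(G) ⊇ FOLLOW(P) = {c, f}. Thus FOLLOW(G) = {$, c, f}.

{$, c, f}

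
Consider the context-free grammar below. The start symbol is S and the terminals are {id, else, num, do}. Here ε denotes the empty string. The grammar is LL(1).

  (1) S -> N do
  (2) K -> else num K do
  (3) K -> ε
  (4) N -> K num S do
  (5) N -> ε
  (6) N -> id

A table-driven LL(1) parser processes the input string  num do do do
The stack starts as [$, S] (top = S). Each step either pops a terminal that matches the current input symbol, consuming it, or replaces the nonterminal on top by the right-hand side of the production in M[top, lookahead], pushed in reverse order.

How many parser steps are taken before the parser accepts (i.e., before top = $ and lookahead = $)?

9

step 1: stack=$ S  input=num do do do $  — expand S -> N do
step 2: stack=$ do N  input=num do do do $  — expand N -> K num S do
step 3: stack=$ do do S num K  input=num do do do $  — expand K -> ε
step 4: stack=$ do do S num  input=num do do do $  — match num
step 5: stack=$ do do S  input=do do do $  — expand S -> N do
step 6: stack=$ do do do N  input=do do do $  — expand N -> ε
step 7: stack=$ do do do  input=do do do $  — match do
step 8: stack=$ do do  input=do do $  — match do
step 9: stack=$ do  input=do $  — match do
Accept reached after 9 steps.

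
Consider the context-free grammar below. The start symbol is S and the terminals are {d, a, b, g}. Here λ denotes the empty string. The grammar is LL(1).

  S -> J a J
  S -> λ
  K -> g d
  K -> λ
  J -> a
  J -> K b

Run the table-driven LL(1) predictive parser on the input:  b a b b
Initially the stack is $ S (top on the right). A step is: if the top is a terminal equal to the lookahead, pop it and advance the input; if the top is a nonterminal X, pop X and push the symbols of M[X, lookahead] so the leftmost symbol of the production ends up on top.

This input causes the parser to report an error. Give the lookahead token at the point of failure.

b

step 1: stack=$ S  input=b a b b $  — expand S -> J a J
step 2: stack=$ J a J  input=b a b b $  — expand J -> K b
step 3: stack=$ J a b K  input=b a b b $  — expand K -> λ
step 4: stack=$ J a b  input=b a b b $  — match b
step 5: stack=$ J a  input=a b b $  — match a
step 6: stack=$ J  input=b b $  — expand J -> K b
step 7: stack=$ b K  input=b b $  — expand K -> λ
step 8: stack=$ b  input=b b $  — match b
step 9: stack=$  input=b $  — error: stack empty but input remains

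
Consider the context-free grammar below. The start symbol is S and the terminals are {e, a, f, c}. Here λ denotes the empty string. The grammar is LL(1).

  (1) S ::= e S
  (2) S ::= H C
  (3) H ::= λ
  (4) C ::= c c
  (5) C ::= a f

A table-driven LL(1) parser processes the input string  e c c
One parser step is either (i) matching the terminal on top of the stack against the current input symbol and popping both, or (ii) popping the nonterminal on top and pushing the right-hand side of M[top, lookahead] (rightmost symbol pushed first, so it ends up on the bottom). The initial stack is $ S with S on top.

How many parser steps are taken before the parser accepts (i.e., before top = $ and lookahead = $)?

     Stack  Input    Action
  1  $ S    e c c $  expand S ::= e S
  2  $ S e  e c c $  match e
  3  $ S    c c $    expand S ::= H C
  4  $ C H  c c $    expand H ::= λ
  5  $ C    c c $    expand C ::= c c
  6  $ c c  c c $    match c
  7  $ c    c $      match c
Accept reached after 7 steps.

7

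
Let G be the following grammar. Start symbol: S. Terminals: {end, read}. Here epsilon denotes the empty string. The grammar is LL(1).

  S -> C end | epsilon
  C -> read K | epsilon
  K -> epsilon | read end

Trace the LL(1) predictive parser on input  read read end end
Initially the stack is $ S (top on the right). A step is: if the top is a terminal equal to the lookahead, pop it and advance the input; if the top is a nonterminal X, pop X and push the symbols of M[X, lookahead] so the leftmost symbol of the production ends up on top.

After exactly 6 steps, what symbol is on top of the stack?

end

step 1: stack=$ S  input=read read end end $  — expand S -> C end
step 2: stack=$ end C  input=read read end end $  — expand C -> read K
step 3: stack=$ end K read  input=read read end end $  — match read
step 4: stack=$ end K  input=read end end $  — expand K -> read end
step 5: stack=$ end end read  input=read end end $  — match read
step 6: stack=$ end end  input=end end $  — match end
Stack after step 6: $ end (top = end).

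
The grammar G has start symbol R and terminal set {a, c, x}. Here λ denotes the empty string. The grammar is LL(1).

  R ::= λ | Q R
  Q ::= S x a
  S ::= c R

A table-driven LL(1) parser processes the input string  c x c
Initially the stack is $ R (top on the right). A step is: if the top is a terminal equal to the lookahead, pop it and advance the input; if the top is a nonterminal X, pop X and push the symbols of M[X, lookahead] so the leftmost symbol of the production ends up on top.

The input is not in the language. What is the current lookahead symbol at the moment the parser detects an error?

c

step 1: stack=$ R  input=c x c $  — expand R ::= Q R
step 2: stack=$ R Q  input=c x c $  — expand Q ::= S x a
step 3: stack=$ R a x S  input=c x c $  — expand S ::= c R
step 4: stack=$ R a x R c  input=c x c $  — match c
step 5: stack=$ R a x R  input=x c $  — expand R ::= λ
step 6: stack=$ R a x  input=x c $  — match x
step 7: stack=$ R a  input=c $  — error: top is terminal a but lookahead is c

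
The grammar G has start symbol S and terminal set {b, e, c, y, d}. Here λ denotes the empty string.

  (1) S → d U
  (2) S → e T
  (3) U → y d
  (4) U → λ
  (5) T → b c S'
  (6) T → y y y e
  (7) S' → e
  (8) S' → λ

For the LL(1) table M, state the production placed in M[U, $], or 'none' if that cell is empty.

FIRST(S): from S→d U we get {d}; from S→e T we get {e}. So FIRST(S) = {d, e}.
FIRST(U): from U→y d we get {y}; from U→λ we get {λ}. So FIRST(U) = {λ, y}.
FIRST(T): from T→b c S' we get {b}; from T→y y y e we get {y}. So FIRST(T) = {b, y}.
FIRST(S'): from S'→e we get {e}; from S'→λ we get {λ}. So FIRST(S') = {λ, e}.
FOLLOW(S) includes $ since S is the start symbol.
FOLLOW(S): S appears on no right-hand side. Thus FOLLOW(S) = {$}.
FOLLOW(U): in S→d U, the suffix after U is empty, so FOLLOW(U) ⊇ FOLLOW(S) = {$}. Thus FOLLOW(U) = {$}.
For U → y d: FIRST(y d) = {y}, so it goes in M[U, t] for t ∈ {y}.
For U → λ: FIRST(λ) = {λ}, so it goes in M[U, t] for t ∈ {}; since λ ∈ FIRST, also for every t ∈ FOLLOW(U) = {$}.

U → λ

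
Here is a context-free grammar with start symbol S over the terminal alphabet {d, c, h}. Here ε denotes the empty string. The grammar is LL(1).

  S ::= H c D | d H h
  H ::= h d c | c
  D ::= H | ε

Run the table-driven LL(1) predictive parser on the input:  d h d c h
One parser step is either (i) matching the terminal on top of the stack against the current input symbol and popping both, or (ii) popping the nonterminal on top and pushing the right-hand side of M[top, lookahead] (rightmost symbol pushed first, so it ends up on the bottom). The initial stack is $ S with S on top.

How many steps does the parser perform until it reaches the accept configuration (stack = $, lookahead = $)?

7

step 1: stack=$ S  input=d h d c h $  — expand S ::= d H h
step 2: stack=$ h H d  input=d h d c h $  — match d
step 3: stack=$ h H  input=h d c h $  — expand H ::= h d c
step 4: stack=$ h c d h  input=h d c h $  — match h
step 5: stack=$ h c d  input=d c h $  — match d
step 6: stack=$ h c  input=c h $  — match c
step 7: stack=$ h  input=h $  — match h
Accept reached after 7 steps.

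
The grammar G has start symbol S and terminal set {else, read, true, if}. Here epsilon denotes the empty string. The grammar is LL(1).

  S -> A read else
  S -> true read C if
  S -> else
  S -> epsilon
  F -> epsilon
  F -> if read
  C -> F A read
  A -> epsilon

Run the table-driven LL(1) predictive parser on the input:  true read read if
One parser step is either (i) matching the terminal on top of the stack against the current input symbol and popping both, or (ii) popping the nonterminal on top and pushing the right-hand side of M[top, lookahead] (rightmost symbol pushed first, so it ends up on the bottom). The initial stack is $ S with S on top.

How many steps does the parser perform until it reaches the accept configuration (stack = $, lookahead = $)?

8

step 1: stack=$ S  input=true read read if $  — expand S -> true read C if
step 2: stack=$ if C read true  input=true read read if $  — match true
step 3: stack=$ if C read  input=read read if $  — match read
step 4: stack=$ if C  input=read if $  — expand C -> F A read
step 5: stack=$ if read A F  input=read if $  — expand F -> epsilon
step 6: stack=$ if read A  input=read if $  — expand A -> epsilon
step 7: stack=$ if read  input=read if $  — match read
step 8: stack=$ if  input=if $  — match if
Accept reached after 8 steps.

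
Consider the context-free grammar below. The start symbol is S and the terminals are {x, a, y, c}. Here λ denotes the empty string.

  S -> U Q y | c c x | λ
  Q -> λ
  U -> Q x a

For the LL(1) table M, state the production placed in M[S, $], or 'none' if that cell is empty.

S -> λ

FIRST(Q): from Q->λ we get {λ}. So FIRST(Q) = {λ}.
FIRST(U): from U->Q x a we get {x}. So FIRST(U) = {x}.
FIRST(S): from S->U Q y we get {x}; from S->c c x we get {c}; from S->λ we get {λ}. So FIRST(S) = {λ, c, x}.
FOLLOW(S) includes $ since S is the start symbol.
FOLLOW(S): S appears on no right-hand side. Thus FOLLOW(S) = {$}.
For S -> U Q y: FIRST(U Q y) = {x}, so it goes in M[S, t] for t ∈ {x}.
For S -> c c x: FIRST(c c x) = {c}, so it goes in M[S, t] for t ∈ {c}.
For S -> λ: FIRST(λ) = {λ}, so it goes in M[S, t] for t ∈ {}; since λ ∈ FIRST, also for every t ∈ FOLLOW(S) = {$}.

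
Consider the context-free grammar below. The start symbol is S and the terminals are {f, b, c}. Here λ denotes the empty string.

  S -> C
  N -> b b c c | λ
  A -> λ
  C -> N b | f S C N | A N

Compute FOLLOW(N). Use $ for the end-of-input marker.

{$, b, f}

FIRST(N): from N->b b c c we get {b}; from N->λ we get {λ}. So FIRST(N) = {λ, b}.
FIRST(A): from A->λ we get {λ}. So FIRST(A) = {λ}.
FIRST(C): from C->N b we get {b}; from C->f S C N we get {f}; from C->A N we get {λ, b}. So FIRST(C) = {λ, b, f}.
FIRST(S): from S->C we get {λ, b, f}. So FIRST(S) = {λ, b, f}.
FOLLOW(S) includes $ since S is the start symbol.
FOLLOW(S): in C->f S C N, S is followed by C N with FIRST {λ, b, f}; in C->f S C N, the suffix after S is nullable, so FOLLOW(S) ⊇ FOLLOW(C) = {$, b, f}. Thus FOLLOW(S) = {$, b, f}.
FOLLOW(C): in S->C, the suffix after C is empty, so FOLLOW(C) ⊇ FOLLOW(S) = {$, b, f}; in C->f S C N, C is followed by N with FIRST {λ, b}; in C->f S C N, the suffix after C is nullable (adds nothing new). Thus FOLLOW(C) = {$, b, f}.
FOLLOW(N): in C->N b, N is followed by b with FIRST {b}; in C->f S C N, the suffix after N is empty, so FOLLOW(N) ⊇ FOLLOW(C) = {$, b, f}; in C->A N, the suffix after N is empty, so FOLLOW(N) ⊇ FOLLOW(C) = {$, b, f}. Thus FOLLOW(N) = {$, b, f}.
FOLLOW(A): in C->A N, A is followed by N with FIRST {λ, b}; in C->A N, the suffix after A is nullable, so FOLLOW(A) ⊇ FOLLOW(C) = {$, b, f}. Thus FOLLOW(A) = {$, b, f}.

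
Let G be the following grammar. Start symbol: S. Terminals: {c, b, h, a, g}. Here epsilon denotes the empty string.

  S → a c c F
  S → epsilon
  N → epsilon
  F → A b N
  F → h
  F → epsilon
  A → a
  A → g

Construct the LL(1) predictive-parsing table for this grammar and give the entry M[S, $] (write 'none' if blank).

S → epsilon

FIRST(S): from S→a c c F we get {a}; from S→epsilon we get {epsilon}. So FIRST(S) = {epsilon, a}.
FIRST(N): from N→epsilon we get {epsilon}. So FIRST(N) = {epsilon}.
FIRST(A): from A→a we get {a}; from A→g we get {g}. So FIRST(A) = {a, g}.
FIRST(F): from F→A b N we get {a, g}; from F→h we get {h}; from F→epsilon we get {epsilon}. So FIRST(F) = {epsilon, a, g, h}.
FOLLOW(S) includes $ since S is the start symbol.
FOLLOW(S): S appears on no right-hand side. Thus FOLLOW(S) = {$}.
For S → a c c F: FIRST(a c c F) = {a}, so it goes in M[S, t] for t ∈ {a}.
For S → epsilon: FIRST(epsilon) = {epsilon}, so it goes in M[S, t] for t ∈ {}; since epsilon ∈ FIRST, also for every t ∈ FOLLOW(S) = {$}.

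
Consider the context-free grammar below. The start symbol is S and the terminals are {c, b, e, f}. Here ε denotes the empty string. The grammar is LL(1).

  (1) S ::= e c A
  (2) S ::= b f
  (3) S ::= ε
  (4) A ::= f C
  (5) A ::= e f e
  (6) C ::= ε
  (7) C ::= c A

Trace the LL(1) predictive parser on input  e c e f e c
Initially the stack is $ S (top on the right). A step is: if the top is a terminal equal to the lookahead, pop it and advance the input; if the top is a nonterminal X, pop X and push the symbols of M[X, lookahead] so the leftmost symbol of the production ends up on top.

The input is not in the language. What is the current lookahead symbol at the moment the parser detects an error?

step 1: stack=$ S  input=e c e f e c $  — expand S ::= e c A
step 2: stack=$ A c e  input=e c e f e c $  — match e
step 3: stack=$ A c  input=c e f e c $  — match c
step 4: stack=$ A  input=e f e c $  — expand A ::= e f e
step 5: stack=$ e f e  input=e f e c $  — match e
step 6: stack=$ e f  input=f e c $  — match f
step 7: stack=$ e  input=e c $  — match e
step 8: stack=$  input=c $  — error: stack empty but input remains

c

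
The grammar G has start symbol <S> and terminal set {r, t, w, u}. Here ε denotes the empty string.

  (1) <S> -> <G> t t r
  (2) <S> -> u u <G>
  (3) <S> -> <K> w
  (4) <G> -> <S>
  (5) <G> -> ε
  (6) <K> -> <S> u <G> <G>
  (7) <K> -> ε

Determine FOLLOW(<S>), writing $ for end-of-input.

{$, t, u, w}

FIRST(<S>) = {t, u, w}  (via <G> t t r, <K> w)
FIRST(<G>) = {ε, t, u, w}  (via <S>)
FIRST(<K>) = {ε, t, u, w}  (via <S> u <G> <G>)
FOLLOW(<S>) includes $ since <S> is the start symbol.
FOLLOW(<K>): in <S>-><K> w, <K> is followed by w with FIRST {w}. Thus FOLLOW(<K>) = {w}.
FOLLOW(<S>): in <G>-><S>, the suffix after <S> is empty, so FOLLOW(<S>) ⊇ FOLLOW(<G>) = {$, t, u, w}; in <K>-><S> u <G> <G>, <S> is followed by u <G> <G> with FIRST {u}. Thus FOLLOW(<S>) = {$, t, u, w}.
FOLLOW(<G>): in <S>-><G> t t r, <G> is followed by t t r with FIRST {t}; in <S>->u u <G>, the suffix after <G> is empty, so FOLLOW(<G>) ⊇ FOLLOW(<S>) = {$, t, u, w}; in <K>-><S> u <G> <G> (occurrence 1), <G> is followed by <G> with FIRST {ε, t, u, w}; in <K>-><S> u <G> <G> (occurrence 1), the suffix after <G> is nullable, so FOLLOW(<G>) ⊇ FOLLOW(<K>) = {w}; in <K>-><S> u <G> <G> (occurrence 2), the suffix after <G> is empty, so FOLLOW(<G>) ⊇ FOLLOW(<K>) = {w}. Thus FOLLOW(<G>) = {$, t, u, w}.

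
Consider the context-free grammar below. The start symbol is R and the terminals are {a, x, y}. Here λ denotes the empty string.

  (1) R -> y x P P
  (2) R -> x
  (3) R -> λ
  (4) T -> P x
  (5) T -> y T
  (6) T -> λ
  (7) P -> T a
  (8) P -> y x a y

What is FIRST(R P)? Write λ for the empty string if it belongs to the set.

FIRST(R): from R->y x P P we get {y}; from R->x we get {x}; from R->λ we get {λ}. So FIRST(R) = {λ, x, y}.
FIRST(T): from T->P x we get {a, y}; from T->y T we get {y}; from T->λ we get {λ}. So FIRST(T) = {λ, a, y}.
FIRST(P): from P->T a we get {a, y}; from P->y x a y we get {y}. So FIRST(P) = {a, y}.
FIRST(R P): take FIRST of each symbol in turn, carrying on past any symbol whose FIRST contains λ; result {a, x, y}.

{a, x, y}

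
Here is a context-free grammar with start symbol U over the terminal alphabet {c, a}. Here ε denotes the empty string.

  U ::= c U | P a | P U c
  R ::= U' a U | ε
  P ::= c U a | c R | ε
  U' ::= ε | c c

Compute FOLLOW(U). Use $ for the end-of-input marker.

{$, a, c}

FIRST(P) = {ε, c}
FIRST(U') = {ε, c}
FIRST(U) = {a, c}  (via P a, P U c)
FIRST(R) = {ε, a, c}  (via U' a U)
FOLLOW(U) includes $ since U is the start symbol.
FOLLOW(P): in U::=P a, P is followed by a with FIRST {a}; in U::=P U c, P is followed by U c with FIRST {a, c}. Thus FOLLOW(P) = {a, c}.
FOLLOW(R): in P::=c R, the suffix after R is empty, so FOLLOW(R) ⊇ FOLLOW(P) = {a, c}. Thus FOLLOW(R) = {a, c}.
FOLLOW(U): in U::=c U, the suffix after U is empty (adds nothing new); in U::=P U c, U is followed by c with FIRST {c}; in R::=U' a U, the suffix after U is empty, so FOLLOW(U) ⊇ FOLLOW(R) = {a, c}; in P::=c U a, U is followed by a with FIRST {a}. Thus FOLLOW(U) = {$, a, c}.
FOLLOW(U'): in R::=U' a U, U' is followed by a U with FIRST {a}. Thus FOLLOW(U') = {a}.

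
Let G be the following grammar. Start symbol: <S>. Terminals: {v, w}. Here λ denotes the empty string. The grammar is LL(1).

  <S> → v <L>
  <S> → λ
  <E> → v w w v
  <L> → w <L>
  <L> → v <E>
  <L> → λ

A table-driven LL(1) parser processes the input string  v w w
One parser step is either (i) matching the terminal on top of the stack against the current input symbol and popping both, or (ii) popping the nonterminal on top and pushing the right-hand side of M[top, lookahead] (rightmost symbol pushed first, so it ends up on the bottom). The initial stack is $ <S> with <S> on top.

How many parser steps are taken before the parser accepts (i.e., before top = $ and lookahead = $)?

7

step 1: stack=$ <S>  input=v w w $  — expand <S> → v <L>
step 2: stack=$ <L> v  input=v w w $  — match v
step 3: stack=$ <L>  input=w w $  — expand <L> → w <L>
step 4: stack=$ <L> w  input=w w $  — match w
step 5: stack=$ <L>  input=w $  — expand <L> → w <L>
step 6: stack=$ <L> w  input=w $  — match w
step 7: stack=$ <L>  input=$  — expand <L> → λ
Accept reached after 7 steps.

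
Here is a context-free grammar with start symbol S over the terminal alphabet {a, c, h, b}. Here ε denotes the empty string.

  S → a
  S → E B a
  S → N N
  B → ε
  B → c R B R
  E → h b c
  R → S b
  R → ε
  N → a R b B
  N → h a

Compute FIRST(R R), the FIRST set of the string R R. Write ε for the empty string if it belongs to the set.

FIRST(B) = {ε, c}
FIRST(E) = {h}
FIRST(N) = {a, h}
FIRST(S) = {a, h}  (via E B a, N N)
FIRST(R) = {ε, a, h}  (via S b)
FIRST(R R): take FIRST of each symbol in turn, carrying on past any symbol whose FIRST contains ε; result {ε, a, h}.

{ε, a, h}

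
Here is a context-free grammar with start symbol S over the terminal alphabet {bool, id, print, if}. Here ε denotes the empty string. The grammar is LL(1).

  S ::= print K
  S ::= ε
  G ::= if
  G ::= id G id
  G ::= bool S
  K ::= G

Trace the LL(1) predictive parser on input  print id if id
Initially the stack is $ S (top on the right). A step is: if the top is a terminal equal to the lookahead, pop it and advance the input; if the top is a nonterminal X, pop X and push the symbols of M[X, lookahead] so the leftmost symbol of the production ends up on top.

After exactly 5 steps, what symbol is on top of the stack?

     Stack      Input             Action
  1  $ S        print id if id $  expand S ::= print K
  2  $ K print  print id if id $  match print
  3  $ K        id if id $        expand K ::= G
  4  $ G        id if id $        expand G ::= id G id
  5  $ id G id  id if id $        match id
Stack after step 5: $ id G (top = G).

G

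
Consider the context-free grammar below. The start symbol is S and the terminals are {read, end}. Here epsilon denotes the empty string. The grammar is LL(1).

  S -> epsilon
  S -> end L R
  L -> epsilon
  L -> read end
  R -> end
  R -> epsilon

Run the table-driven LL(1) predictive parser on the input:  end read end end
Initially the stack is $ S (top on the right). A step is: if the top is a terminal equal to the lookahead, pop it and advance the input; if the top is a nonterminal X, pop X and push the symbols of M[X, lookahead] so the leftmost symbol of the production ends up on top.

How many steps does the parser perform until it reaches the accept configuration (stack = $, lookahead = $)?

     Stack         Input               Action
  1  $ S           end read end end $  expand S -> end L R
  2  $ R L end     end read end end $  match end
  3  $ R L         read end end $      expand L -> read end
  4  $ R end read  read end end $      match read
  5  $ R end       end end $           match end
  6  $ R           end $               expand R -> end
  7  $ end         end $               match end
Accept reached after 7 steps.

7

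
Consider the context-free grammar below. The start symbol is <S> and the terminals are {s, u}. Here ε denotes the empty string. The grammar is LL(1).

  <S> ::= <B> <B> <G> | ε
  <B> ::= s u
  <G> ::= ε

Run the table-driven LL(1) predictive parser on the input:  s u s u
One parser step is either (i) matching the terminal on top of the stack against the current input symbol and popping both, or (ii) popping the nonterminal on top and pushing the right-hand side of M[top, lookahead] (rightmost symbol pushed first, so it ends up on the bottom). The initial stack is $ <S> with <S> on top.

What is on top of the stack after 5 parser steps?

s

step 1: stack=$ <S>  input=s u s u $  — expand <S> ::= <B> <B> <G>
step 2: stack=$ <G> <B> <B>  input=s u s u $  — expand <B> ::= s u
step 3: stack=$ <G> <B> u s  input=s u s u $  — match s
step 4: stack=$ <G> <B> u  input=u s u $  — match u
step 5: stack=$ <G> <B>  input=s u $  — expand <B> ::= s u
Stack after step 5: $ <G> u s (top = s).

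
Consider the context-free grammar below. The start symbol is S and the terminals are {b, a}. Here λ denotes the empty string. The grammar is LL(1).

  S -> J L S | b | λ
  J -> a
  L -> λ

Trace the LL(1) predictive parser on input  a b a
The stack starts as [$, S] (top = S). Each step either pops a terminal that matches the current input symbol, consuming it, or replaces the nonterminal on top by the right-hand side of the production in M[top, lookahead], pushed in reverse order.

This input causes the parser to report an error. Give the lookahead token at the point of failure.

a

step 1: stack=$ S  input=a b a $  — expand S -> J L S
step 2: stack=$ S L J  input=a b a $  — expand J -> a
step 3: stack=$ S L a  input=a b a $  — match a
step 4: stack=$ S L  input=b a $  — expand L -> λ
step 5: stack=$ S  input=b a $  — expand S -> b
step 6: stack=$ b  input=b a $  — match b
step 7: stack=$  input=a $  — error: stack empty but input remains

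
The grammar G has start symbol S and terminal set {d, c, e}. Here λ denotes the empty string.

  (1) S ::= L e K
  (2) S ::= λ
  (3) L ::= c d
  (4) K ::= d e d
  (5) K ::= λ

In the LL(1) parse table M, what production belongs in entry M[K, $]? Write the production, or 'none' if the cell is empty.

K ::= λ

FIRST(L): from L::=c d we get {c}. So FIRST(L) = {c}.
FIRST(K): from K::=d e d we get {d}; from K::=λ we get {λ}. So FIRST(K) = {λ, d}.
FIRST(S): from S::=L e K we get {c}; from S::=λ we get {λ}. So FIRST(S) = {λ, c}.
FOLLOW(S) includes $ since S is the start symbol.
FOLLOW(S): S appears on no right-hand side. Thus FOLLOW(S) = {$}.
FOLLOW(K): in S::=L e K, the suffix after K is empty, so FOLLOW(K) ⊇ FOLLOW(S) = {$}. Thus FOLLOW(K) = {$}.
For K ::= d e d: FIRST(d e d) = {d}, so it goes in M[K, t] for t ∈ {d}.
For K ::= λ: FIRST(λ) = {λ}, so it goes in M[K, t] for t ∈ {}; since λ ∈ FIRST, also for every t ∈ FOLLOW(K) = {$}.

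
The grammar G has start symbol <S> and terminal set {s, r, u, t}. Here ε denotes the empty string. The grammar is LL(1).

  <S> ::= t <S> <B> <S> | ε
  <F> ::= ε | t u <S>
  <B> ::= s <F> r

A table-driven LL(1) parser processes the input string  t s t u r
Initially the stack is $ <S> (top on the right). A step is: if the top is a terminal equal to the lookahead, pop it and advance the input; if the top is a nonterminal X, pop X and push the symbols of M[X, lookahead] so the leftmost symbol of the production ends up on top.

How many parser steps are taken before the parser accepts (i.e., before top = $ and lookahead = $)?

11

      Stack            Input        Action
   1  $ <S>            t s t u r $  expand <S> ::= t <S> <B> <S>
   2  $ <S> <B> <S> t  t s t u r $  match t
   3  $ <S> <B> <S>    s t u r $    expand <S> ::= ε
   4  $ <S> <B>        s t u r $    expand <B> ::= s <F> r
   5  $ <S> r <F> s    s t u r $    match s
   6  $ <S> r <F>      t u r $      expand <F> ::= t u <S>
   7  $ <S> r <S> u t  t u r $      match t
   8  $ <S> r <S> u    u r $        match u
   9  $ <S> r <S>      r $          expand <S> ::= ε
  10  $ <S> r          r $          match r
  11  $ <S>            $            expand <S> ::= ε
Accept reached after 11 steps.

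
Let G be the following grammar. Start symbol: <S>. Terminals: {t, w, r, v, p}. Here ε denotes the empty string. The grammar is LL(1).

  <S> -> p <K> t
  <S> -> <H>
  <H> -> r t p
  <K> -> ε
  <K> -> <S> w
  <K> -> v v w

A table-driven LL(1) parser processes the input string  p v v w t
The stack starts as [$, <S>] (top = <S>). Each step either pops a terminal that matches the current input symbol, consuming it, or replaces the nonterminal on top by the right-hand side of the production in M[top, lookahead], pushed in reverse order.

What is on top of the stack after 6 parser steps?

step 1: stack=$ <S>  input=p v v w t $  — expand <S> -> p <K> t
step 2: stack=$ t <K> p  input=p v v w t $  — match p
step 3: stack=$ t <K>  input=v v w t $  — expand <K> -> v v w
step 4: stack=$ t w v v  input=v v w t $  — match v
step 5: stack=$ t w v  input=v w t $  — match v
step 6: stack=$ t w  input=w t $  — match w
Stack after step 6: $ t (top = t).

t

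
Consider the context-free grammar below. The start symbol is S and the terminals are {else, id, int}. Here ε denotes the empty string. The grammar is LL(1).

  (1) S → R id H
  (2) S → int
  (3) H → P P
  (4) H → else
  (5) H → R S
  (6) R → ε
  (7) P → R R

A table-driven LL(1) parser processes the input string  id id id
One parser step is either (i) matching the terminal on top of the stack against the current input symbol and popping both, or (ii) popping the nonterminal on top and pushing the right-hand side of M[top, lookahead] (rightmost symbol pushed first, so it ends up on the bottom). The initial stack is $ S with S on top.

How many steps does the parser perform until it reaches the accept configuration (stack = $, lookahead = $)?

step 1: stack=$ S  input=id id id $  — expand S → R id H
step 2: stack=$ H id R  input=id id id $  — expand R → ε
step 3: stack=$ H id  input=id id id $  — match id
step 4: stack=$ H  input=id id $  — expand H → R S
step 5: stack=$ S R  input=id id $  — expand R → ε
step 6: stack=$ S  input=id id $  — expand S → R id H
step 7: stack=$ H id R  input=id id $  — expand R → ε
step 8: stack=$ H id  input=id id $  — match id
step 9: stack=$ H  input=id $  — expand H → R S
step 10: stack=$ S R  input=id $  — expand R → ε
step 11: stack=$ S  input=id $  — expand S → R id H
step 12: stack=$ H id R  input=id $  — expand R → ε
step 13: stack=$ H id  input=id $  — match id
step 14: stack=$ H  input=$  — expand H → P P
step 15: stack=$ P P  input=$  — expand P → R R
step 16: stack=$ P R R  input=$  — expand R → ε
step 17: stack=$ P R  input=$  — expand R → ε
step 18: stack=$ P  input=$  — expand P → R R
step 19: stack=$ R R  input=$  — expand R → ε
step 20: stack=$ R  input=$  — expand R → ε
Accept reached after 20 steps.

20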